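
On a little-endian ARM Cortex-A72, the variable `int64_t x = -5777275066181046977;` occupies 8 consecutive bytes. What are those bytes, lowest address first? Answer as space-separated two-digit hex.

Two's complement of -5777275066181046977 in 64 bits: 5777275066181046977 = 0x502D0110397152C1; invert → 0xAFD2FEEFC68EAD3E; add 1 → 0xAFD2FEEFC68EAD3F.
Split into bytes (most-significant first): AF D2 FE EF C6 8E AD 3F.
In little-endian order the low byte comes first in memory.
So at ascending addresses the bytes are 3F AD 8E C6 EF FE D2 AF.

3F AD 8E C6 EF FE D2 AF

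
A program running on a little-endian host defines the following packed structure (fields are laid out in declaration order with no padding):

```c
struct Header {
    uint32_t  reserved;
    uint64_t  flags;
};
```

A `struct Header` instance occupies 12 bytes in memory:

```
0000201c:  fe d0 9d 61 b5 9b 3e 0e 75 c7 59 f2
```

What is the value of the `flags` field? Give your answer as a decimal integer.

17463208335669894069

`flags` follows `reserved` (4 bytes), so it starts at byte offset 4 and occupies 8 bytes.
Bytes at offsets 4..11: B5 9B 3E 0E 75 C7 59 F2.
Little-endian stores the least-significant byte at the lowest address.
Reassemble most-significant byte first: F2 59 C7 75 0E 3E 9B B5 → 0xF259C7750E3E9BB5.
0xF259C7750E3E9BB5 = 17463208335669894069.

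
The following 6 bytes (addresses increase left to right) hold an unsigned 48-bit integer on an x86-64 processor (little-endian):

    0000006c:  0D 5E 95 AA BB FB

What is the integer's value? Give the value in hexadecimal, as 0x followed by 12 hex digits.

In little-endian order the low byte comes first in memory.
Reassemble most-significant byte first: FB BB AA 95 5E 0D → 0xFBBBAA955E0D.

0xFBBBAA955E0D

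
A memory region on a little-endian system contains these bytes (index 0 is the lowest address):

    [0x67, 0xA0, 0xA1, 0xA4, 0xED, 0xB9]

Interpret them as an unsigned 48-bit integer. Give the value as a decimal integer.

204430320443495

Little-endian stores the least-significant byte at the lowest address.
Reassemble most-significant byte first: B9 ED A4 A1 A0 67 → 0xB9EDA4A1A067.
0xB9EDA4A1A067 = 204430320443495.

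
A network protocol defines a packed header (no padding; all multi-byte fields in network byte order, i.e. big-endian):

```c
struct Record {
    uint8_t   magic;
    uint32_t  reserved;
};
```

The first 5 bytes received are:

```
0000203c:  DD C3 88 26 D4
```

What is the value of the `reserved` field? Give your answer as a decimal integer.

`reserved` follows `magic` (1 byte), so it starts at byte offset 1 and occupies 4 bytes.
Bytes at offsets 1..4: C3 88 26 D4.
In big-endian order the high byte comes first in memory.
The bytes are already most-significant first: 0xC38826D4.
0xC38826D4 = 3280479956.

3280479956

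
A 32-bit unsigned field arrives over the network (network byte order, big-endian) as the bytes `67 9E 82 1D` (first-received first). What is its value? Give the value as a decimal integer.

1738441245

Big-endian stores the most-significant byte at the lowest address.
The bytes are already most-significant first: 0x679E821D.
0x679E821D = 1738441245.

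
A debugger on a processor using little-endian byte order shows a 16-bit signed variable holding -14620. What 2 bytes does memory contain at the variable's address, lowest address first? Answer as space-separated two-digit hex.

Two's complement of -14620 in 16 bits: 14620 = 0x391C; invert → 0xC6E3; add 1 → 0xC6E4.
Split into bytes (most-significant first): C6 E4.
Little-endian: lowest address holds the least-significant byte.
So at ascending addresses the bytes are E4 C6.

E4 C6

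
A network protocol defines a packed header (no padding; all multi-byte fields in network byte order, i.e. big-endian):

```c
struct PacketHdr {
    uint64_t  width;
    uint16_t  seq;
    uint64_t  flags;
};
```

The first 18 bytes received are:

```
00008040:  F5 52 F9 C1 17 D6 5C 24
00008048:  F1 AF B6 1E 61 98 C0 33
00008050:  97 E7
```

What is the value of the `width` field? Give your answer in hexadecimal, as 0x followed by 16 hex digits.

0xF552F9C117D65C24

`width` is the first field, at byte offset 0, occupying 8 bytes.
Bytes at offsets 0..7: F5 52 F9 C1 17 D6 5C 24.
Big-endian stores the most-significant byte at the lowest address.
The bytes are already most-significant first: 0xF552F9C117D65C24.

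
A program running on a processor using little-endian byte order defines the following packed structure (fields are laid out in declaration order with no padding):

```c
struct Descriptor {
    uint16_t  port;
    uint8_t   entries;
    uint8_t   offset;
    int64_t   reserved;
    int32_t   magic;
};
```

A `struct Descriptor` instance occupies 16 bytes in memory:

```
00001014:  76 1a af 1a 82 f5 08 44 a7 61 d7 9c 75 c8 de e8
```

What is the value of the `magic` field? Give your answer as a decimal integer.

`magic` follows `port` (2 B), `entries` (1 B), `offset` (1 B), `reserved` (8 B), so it starts at offset 2 + 1 + 1 + 8 = 12 and occupies 4 bytes.
Bytes at offsets 12..15: 75 C8 DE E8.
In little-endian order the low byte comes first in memory.
Reassemble most-significant byte first: E8 DE C8 75 → 0xE8DEC875.
Top bit is set, so as a signed 32-bit value this is 0xE8DEC875 − 2^32 = -388052875.

-388052875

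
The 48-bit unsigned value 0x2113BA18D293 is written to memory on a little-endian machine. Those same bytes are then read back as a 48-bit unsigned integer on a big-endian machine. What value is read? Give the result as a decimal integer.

Stored little-endian, the bytes at ascending addresses are 93 D2 18 BA 13 21.
Read back as big-endian, the last byte is least significant, giving 0x93D218BA1321.
0x93D218BA1321 = 162530567263009.

162530567263009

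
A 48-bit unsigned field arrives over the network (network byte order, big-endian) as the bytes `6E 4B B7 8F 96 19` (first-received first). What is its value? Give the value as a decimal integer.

Big-endian: lowest address holds the most-significant byte.
The bytes are already most-significant first: 0x6E4BB78F9619.
0x6E4BB78F9619 = 121271481243161.

121271481243161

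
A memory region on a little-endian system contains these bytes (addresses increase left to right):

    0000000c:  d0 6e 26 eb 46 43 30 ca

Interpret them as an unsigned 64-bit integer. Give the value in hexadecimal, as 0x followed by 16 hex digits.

In little-endian order the low byte comes first in memory.
Reassemble most-significant byte first: CA 30 43 46 EB 26 6E D0 → 0xCA304346EB266ED0.

0xCA304346EB266ED0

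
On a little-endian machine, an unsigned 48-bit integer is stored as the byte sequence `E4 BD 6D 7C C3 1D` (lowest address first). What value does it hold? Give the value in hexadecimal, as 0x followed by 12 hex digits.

Little-endian: lowest address holds the least-significant byte.
Reassemble most-significant byte first: 1D C3 7C 6D BD E4 → 0x1DC37C6DBDE4.

0x1DC37C6DBDE4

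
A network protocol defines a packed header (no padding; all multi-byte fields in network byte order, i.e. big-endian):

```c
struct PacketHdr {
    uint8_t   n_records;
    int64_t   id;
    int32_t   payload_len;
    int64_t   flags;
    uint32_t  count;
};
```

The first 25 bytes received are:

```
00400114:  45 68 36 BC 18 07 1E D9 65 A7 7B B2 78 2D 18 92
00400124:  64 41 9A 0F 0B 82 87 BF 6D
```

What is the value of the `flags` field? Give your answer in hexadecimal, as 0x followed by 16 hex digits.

`flags` follows `n_records` (1 B), `id` (8 B), `payload_len` (4 B), so it starts at offset 1 + 8 + 4 = 13 and occupies 8 bytes.
Bytes at offsets 13..20: 2D 18 92 64 41 9A 0F 0B.
In big-endian order the high byte comes first in memory.
The bytes are already most-significant first: 0x2D189264419A0F0B.

0x2D189264419A0F0B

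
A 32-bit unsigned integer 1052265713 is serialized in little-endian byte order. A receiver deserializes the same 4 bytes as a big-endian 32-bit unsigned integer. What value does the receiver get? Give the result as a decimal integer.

1052265713 in 32-bit hexadecimal is 0x3EB84CF1.
Stored little-endian, the bytes at ascending addresses are F1 4C B8 3E.
Read back as big-endian, the last byte is least significant, giving 0xF14CB83E.
0xF14CB83E = 4048336958.

4048336958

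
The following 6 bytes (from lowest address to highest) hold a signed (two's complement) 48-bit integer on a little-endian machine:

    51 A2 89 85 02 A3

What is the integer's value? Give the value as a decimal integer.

-102243751058863

Little-endian stores the least-significant byte at the lowest address.
Reassemble most-significant byte first: A3 02 85 89 A2 51 → 0xA3028589A251.
Top bit is set, so as a signed 48-bit value this is 0xA3028589A251 − 2^48 = -102243751058863.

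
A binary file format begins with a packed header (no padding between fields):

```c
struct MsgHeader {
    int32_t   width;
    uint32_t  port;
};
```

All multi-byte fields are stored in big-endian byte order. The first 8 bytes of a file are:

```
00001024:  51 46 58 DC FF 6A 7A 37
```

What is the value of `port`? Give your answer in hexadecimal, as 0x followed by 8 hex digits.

`port` follows `width` (4 bytes), so it starts at byte offset 4 and occupies 4 bytes.
Bytes at offsets 4..7: FF 6A 7A 37.
In big-endian order the high byte comes first in memory.
The bytes are already most-significant first: 0xFF6A7A37.

0xFF6A7A37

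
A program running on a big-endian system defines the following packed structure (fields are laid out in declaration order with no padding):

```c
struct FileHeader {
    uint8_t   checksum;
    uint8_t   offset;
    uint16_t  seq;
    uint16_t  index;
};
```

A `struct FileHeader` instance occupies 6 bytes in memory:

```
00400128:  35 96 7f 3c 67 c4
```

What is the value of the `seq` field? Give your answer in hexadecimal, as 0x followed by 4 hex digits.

0x7F3C

`seq` follows `checksum` (1 B), `offset` (1 B), so it starts at offset 1 + 1 = 2 and occupies 2 bytes.
Bytes at offsets 2..3: 7F 3C.
Big-endian: lowest address holds the most-significant byte.
The bytes are already most-significant first: 0x7F3C.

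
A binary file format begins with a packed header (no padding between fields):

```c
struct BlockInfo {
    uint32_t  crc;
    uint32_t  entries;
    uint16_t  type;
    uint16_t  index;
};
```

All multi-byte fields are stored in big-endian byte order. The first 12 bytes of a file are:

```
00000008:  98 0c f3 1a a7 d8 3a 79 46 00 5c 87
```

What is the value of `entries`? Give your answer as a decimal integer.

`entries` follows `crc` (4 bytes), so it starts at byte offset 4 and occupies 4 bytes.
Bytes at offsets 4..7: A7 D8 3A 79.
Big-endian: lowest address holds the most-significant byte.
The bytes are already most-significant first: 0xA7D83A79.
0xA7D83A79 = 2815965817.

2815965817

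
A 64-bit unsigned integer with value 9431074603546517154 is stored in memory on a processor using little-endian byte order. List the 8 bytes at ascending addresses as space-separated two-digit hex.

A2 1E 99 4A 62 E8 E1 82

9431074603546517154 in hexadecimal, padded to 64 bits, is 0x82E1E8624A991EA2.
Split into bytes (most-significant first): 82 E1 E8 62 4A 99 1E A2.
Little-endian: lowest address holds the least-significant byte.
So at ascending addresses the bytes are A2 1E 99 4A 62 E8 E1 82.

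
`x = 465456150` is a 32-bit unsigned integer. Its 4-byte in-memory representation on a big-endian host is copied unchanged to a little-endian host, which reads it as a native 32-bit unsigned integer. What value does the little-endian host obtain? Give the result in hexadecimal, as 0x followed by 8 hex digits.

0x164CBE1B

465456150 in 32-bit hexadecimal is 0x1BBE4C16.
Stored big-endian, the bytes at ascending addresses are 1B BE 4C 16.
Read back as little-endian, the first byte is least significant, giving 0x164CBE1B.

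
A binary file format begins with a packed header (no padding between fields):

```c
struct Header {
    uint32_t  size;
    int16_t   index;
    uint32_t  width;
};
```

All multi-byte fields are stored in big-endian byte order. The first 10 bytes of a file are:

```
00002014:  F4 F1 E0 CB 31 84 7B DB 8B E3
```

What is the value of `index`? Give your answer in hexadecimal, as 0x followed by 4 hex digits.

`index` follows `size` (4 bytes), so it starts at byte offset 4 and occupies 2 bytes.
Bytes at offsets 4..5: 31 84.
In big-endian order the high byte comes first in memory.
The bytes are already most-significant first: 0x3184.

0x3184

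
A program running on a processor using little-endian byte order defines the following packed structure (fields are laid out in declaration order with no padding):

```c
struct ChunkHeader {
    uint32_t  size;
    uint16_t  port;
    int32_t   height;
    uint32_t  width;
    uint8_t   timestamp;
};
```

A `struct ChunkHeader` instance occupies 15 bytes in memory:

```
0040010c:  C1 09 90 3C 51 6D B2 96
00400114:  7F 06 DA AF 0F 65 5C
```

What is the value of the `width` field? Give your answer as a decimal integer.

`width` follows `size` (4 B), `port` (2 B), `height` (4 B), so it starts at offset 4 + 2 + 4 = 10 and occupies 4 bytes.
Bytes at offsets 10..13: DA AF 0F 65.
Little-endian stores the least-significant byte at the lowest address.
Reassemble most-significant byte first: 65 0F AF DA → 0x650FAFDA.
0x650FAFDA = 1695526874.

1695526874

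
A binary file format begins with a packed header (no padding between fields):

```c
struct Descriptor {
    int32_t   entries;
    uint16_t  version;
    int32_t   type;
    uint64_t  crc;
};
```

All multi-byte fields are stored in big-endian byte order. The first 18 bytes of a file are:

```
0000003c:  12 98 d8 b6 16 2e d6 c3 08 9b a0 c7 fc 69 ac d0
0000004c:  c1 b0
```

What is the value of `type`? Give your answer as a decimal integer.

`type` follows `entries` (4 B), `version` (2 B), so it starts at offset 4 + 2 = 6 and occupies 4 bytes.
Bytes at offsets 6..9: D6 C3 08 9B.
Big-endian stores the most-significant byte at the lowest address.
The bytes are already most-significant first: 0xD6C3089B.
Top bit is set, so as a signed 32-bit value this is 0xD6C3089B − 2^32 = -691861349.

-691861349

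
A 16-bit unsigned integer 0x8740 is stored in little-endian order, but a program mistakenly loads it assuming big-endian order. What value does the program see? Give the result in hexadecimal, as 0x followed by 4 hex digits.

0x4087

Stored little-endian, the bytes at ascending addresses are 40 87.
Read back as big-endian, the last byte is least significant, giving 0x4087.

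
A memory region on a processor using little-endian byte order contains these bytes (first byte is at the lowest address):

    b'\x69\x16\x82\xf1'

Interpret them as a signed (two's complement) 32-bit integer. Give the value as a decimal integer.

In little-endian order the low byte comes first in memory.
Reassemble most-significant byte first: F1 82 16 69 → 0xF1821669.
Top bit is set, so as a signed 32-bit value this is 0xF1821669 − 2^32 = -243132823.

-243132823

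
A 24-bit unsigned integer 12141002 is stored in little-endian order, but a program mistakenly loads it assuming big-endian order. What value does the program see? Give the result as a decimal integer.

13255097

12141002 in 24-bit hexadecimal is 0xB941CA.
Stored little-endian, the bytes at ascending addresses are CA 41 B9.
Read back as big-endian, the last byte is least significant, giving 0xCA41B9.
0xCA41B9 = 13255097.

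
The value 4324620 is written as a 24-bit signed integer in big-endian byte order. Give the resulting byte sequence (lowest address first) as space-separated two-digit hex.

41 FD 0C

4324620 in hexadecimal, padded to 24 bits, is 0x41FD0C.
Split into bytes (most-significant first): 41 FD 0C.
Big-endian stores the most-significant byte at the lowest address.
So the memory order matches the most-significant-first order: 41 FD 0C.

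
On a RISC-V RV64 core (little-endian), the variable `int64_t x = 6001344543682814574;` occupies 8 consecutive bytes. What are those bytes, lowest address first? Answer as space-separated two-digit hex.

6001344543682814574 in hexadecimal, padded to 64 bits, is 0x53490F10E4F1626E.
Split into bytes (most-significant first): 53 49 0F 10 E4 F1 62 6E.
In little-endian order the low byte comes first in memory.
So at ascending addresses the bytes are 6E 62 F1 E4 10 0F 49 53.

6E 62 F1 E4 10 0F 49 53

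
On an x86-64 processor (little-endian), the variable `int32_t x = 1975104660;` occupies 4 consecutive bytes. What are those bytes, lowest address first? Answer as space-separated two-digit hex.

1975104660 in hexadecimal, padded to 32 bits, is 0x75B9B494.
Split into bytes (most-significant first): 75 B9 B4 94.
Little-endian stores the least-significant byte at the lowest address.
So at ascending addresses the bytes are 94 B4 B9 75.

94 B4 B9 75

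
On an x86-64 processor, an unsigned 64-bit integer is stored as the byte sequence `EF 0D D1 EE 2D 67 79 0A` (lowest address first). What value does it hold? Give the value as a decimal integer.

Little-endian: lowest address holds the least-significant byte.
Reassemble most-significant byte first: 0A 79 67 2D EE D1 0D EF → 0x0A79672DEED10DEF.
0x0A79672DEED10DEF = 754747859539135983.

754747859539135983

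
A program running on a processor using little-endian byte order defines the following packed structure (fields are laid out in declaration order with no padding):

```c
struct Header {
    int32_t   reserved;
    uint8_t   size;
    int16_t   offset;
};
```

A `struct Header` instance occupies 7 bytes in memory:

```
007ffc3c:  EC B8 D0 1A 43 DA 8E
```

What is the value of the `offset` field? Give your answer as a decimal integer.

`offset` follows `reserved` (4 B), `size` (1 B), so it starts at offset 4 + 1 = 5 and occupies 2 bytes.
Bytes at offsets 5..6: DA 8E.
In little-endian order the low byte comes first in memory.
Reassemble most-significant byte first: 8E DA → 0x8EDA.
Top bit is set, so as a signed 16-bit value this is 0x8EDA − 2^16 = -28966.

-28966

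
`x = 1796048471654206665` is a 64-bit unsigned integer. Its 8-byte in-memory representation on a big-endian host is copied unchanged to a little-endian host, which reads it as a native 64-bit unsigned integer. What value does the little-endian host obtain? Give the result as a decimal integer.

1796048471654206665 in 64-bit hexadecimal is 0x18ECD891B0550CC9.
Stored big-endian, the bytes at ascending addresses are 18 EC D8 91 B0 55 0C C9.
Read back as little-endian, the first byte is least significant, giving 0xC90C55B091D8EC18.
0xC90C55B091D8EC18 = 14487048318193560600.

14487048318193560600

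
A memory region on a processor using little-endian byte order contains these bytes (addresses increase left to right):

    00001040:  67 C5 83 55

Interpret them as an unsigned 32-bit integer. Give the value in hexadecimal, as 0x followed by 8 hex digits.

0x5583C567

Little-endian: lowest address holds the least-significant byte.
Reassemble most-significant byte first: 55 83 C5 67 → 0x5583C567.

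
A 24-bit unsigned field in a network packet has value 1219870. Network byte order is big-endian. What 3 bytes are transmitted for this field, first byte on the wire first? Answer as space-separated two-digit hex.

1219870 in hexadecimal, padded to 24 bits, is 0x129D1E.
Split into bytes (most-significant first): 12 9D 1E.
Big-endian stores the most-significant byte at the lowest address.
So the memory order matches the most-significant-first order: 12 9D 1E.

12 9D 1E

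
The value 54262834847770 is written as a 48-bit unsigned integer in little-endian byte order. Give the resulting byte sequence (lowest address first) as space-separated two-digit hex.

54262834847770 in hexadecimal, padded to 48 bits, is 0x315A0CFEE01A.
Split into bytes (most-significant first): 31 5A 0C FE E0 1A.
Little-endian: lowest address holds the least-significant byte.
So at ascending addresses the bytes are 1A E0 FE 0C 5A 31.

1A E0 FE 0C 5A 31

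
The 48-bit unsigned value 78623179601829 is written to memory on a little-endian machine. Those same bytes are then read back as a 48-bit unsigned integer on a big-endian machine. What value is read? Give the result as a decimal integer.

182483243139399

78623179601829 in 48-bit hexadecimal is 0x4781E2B0F7A5.
Stored little-endian, the bytes at ascending addresses are A5 F7 B0 E2 81 47.
Read back as big-endian, the last byte is least significant, giving 0xA5F7B0E28147.
0xA5F7B0E28147 = 182483243139399.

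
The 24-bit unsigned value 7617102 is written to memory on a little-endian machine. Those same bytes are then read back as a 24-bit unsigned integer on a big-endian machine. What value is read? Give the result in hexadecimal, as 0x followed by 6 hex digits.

0x4E3A74

7617102 in 24-bit hexadecimal is 0x743A4E.
Stored little-endian, the bytes at ascending addresses are 4E 3A 74.
Read back as big-endian, the last byte is least significant, giving 0x4E3A74.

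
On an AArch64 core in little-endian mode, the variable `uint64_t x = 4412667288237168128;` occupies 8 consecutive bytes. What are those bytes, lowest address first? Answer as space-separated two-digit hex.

4412667288237168128 in hexadecimal, padded to 64 bits, is 0x3D3CF184F35CD600.
Split into bytes (most-significant first): 3D 3C F1 84 F3 5C D6 00.
Little-endian stores the least-significant byte at the lowest address.
So at ascending addresses the bytes are 00 D6 5C F3 84 F1 3C 3D.

00 D6 5C F3 84 F1 3C 3D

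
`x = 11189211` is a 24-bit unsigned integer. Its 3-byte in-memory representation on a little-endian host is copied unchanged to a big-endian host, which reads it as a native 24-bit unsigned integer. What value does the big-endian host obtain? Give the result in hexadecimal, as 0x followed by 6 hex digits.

11189211 in 24-bit hexadecimal is 0xAABBDB.
Stored little-endian, the bytes at ascending addresses are DB BB AA.
Read back as big-endian, the last byte is least significant, giving 0xDBBBAA.

0xDBBBAA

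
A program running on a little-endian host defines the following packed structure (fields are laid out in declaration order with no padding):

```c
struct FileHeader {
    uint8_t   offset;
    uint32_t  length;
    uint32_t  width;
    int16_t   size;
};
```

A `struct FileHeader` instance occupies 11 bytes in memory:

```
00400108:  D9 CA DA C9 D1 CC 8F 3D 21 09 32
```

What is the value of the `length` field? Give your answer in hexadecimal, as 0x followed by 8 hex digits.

0xD1C9DACA

`length` follows `offset` (1 byte), so it starts at byte offset 1 and occupies 4 bytes.
Bytes at offsets 1..4: CA DA C9 D1.
Little-endian: lowest address holds the least-significant byte.
Reassemble most-significant byte first: D1 C9 DA CA → 0xD1C9DACA.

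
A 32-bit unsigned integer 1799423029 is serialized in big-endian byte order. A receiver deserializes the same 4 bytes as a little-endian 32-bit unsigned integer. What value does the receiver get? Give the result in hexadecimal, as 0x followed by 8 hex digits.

0x3504416B

1799423029 in 32-bit hexadecimal is 0x6B410435.
Stored big-endian, the bytes at ascending addresses are 6B 41 04 35.
Read back as little-endian, the first byte is least significant, giving 0x3504416B.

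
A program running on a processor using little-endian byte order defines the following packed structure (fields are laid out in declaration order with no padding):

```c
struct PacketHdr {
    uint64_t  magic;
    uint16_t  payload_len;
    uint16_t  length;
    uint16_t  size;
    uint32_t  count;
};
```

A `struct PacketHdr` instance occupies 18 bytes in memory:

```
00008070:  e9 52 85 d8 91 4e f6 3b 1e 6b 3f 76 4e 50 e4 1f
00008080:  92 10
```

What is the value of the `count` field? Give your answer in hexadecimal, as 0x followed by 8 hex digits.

0x10921FE4

`count` follows `magic` (8 B), `payload_len` (2 B), `length` (2 B), `size` (2 B), so it starts at offset 8 + 2 + 2 + 2 = 14 and occupies 4 bytes.
Bytes at offsets 14..17: E4 1F 92 10.
In little-endian order the low byte comes first in memory.
Reassemble most-significant byte first: 10 92 1F E4 → 0x10921FE4.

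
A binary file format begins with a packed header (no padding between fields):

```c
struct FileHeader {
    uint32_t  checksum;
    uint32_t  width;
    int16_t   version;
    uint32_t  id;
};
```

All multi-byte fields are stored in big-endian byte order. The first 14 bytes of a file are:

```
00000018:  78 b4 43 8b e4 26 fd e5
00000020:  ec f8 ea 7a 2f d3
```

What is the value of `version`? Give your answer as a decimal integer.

-4872

`version` follows `checksum` (4 B), `width` (4 B), so it starts at offset 4 + 4 = 8 and occupies 2 bytes.
Bytes at offsets 8..9: EC F8.
In big-endian order the high byte comes first in memory.
The bytes are already most-significant first: 0xECF8.
Top bit is set, so as a signed 16-bit value this is 0xECF8 − 2^16 = -4872.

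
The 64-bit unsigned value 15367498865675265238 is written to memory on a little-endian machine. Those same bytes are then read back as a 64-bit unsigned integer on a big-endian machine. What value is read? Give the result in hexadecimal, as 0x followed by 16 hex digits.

15367498865675265238 in 64-bit hexadecimal is 0xD54452CC3ECAE4D6.
Stored little-endian, the bytes at ascending addresses are D6 E4 CA 3E CC 52 44 D5.
Read back as big-endian, the last byte is least significant, giving 0xD6E4CA3ECC5244D5.

0xD6E4CA3ECC5244D5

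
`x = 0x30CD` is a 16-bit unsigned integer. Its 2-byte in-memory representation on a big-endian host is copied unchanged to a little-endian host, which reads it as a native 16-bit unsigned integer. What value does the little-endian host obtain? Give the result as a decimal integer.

52528

Stored big-endian, the bytes at ascending addresses are 30 CD.
Read back as little-endian, the first byte is least significant, giving 0xCD30.
0xCD30 = 52528.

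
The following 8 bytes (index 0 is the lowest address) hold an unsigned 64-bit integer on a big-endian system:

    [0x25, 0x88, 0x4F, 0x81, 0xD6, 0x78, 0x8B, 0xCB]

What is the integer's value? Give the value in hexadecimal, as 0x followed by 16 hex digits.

In big-endian order the high byte comes first in memory.
The bytes are already most-significant first: 0x25884F81D6788BCB.

0x25884F81D6788BCB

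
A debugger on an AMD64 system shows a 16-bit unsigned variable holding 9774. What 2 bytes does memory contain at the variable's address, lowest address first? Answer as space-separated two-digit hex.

9774 in hexadecimal, padded to 16 bits, is 0x262E.
Split into bytes (most-significant first): 26 2E.
Little-endian: lowest address holds the least-significant byte.
So at ascending addresses the bytes are 2E 26.

2E 26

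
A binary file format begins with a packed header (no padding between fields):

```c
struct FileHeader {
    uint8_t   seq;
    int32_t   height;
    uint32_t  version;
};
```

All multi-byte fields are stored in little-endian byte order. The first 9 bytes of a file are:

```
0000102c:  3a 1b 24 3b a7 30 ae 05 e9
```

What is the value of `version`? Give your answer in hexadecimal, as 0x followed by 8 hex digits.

`version` follows `seq` (1 B), `height` (4 B), so it starts at offset 1 + 4 = 5 and occupies 4 bytes.
Bytes at offsets 5..8: 30 AE 05 E9.
Little-endian: lowest address holds the least-significant byte.
Reassemble most-significant byte first: E9 05 AE 30 → 0xE905AE30.

0xE905AE30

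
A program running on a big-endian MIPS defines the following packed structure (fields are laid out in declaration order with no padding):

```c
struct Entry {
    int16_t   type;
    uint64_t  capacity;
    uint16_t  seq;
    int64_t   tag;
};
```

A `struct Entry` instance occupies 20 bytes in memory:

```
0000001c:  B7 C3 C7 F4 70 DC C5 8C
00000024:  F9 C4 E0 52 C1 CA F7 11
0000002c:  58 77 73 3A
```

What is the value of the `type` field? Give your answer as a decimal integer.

-18493

`type` is the first field, at byte offset 0, occupying 2 bytes.
Bytes at offsets 0..1: B7 C3.
Big-endian: lowest address holds the most-significant byte.
The bytes are already most-significant first: 0xB7C3.
Top bit is set, so as a signed 16-bit value this is 0xB7C3 − 2^16 = -18493.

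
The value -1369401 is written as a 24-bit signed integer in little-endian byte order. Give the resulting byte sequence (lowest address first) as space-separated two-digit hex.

C7 1A EB

Two's complement of -1369401 in 24 bits: 1369401 = 0x14E539; invert → 0xEB1AC6; add 1 → 0xEB1AC7.
Split into bytes (most-significant first): EB 1A C7.
Little-endian: lowest address holds the least-significant byte.
So at ascending addresses the bytes are C7 1A EB.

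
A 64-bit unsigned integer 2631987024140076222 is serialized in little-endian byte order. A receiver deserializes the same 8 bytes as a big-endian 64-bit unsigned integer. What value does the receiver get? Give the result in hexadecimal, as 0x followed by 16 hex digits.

0xBE844EEB40B28624

2631987024140076222 in 64-bit hexadecimal is 0x2486B240EB4E84BE.
Stored little-endian, the bytes at ascending addresses are BE 84 4E EB 40 B2 86 24.
Read back as big-endian, the last byte is least significant, giving 0xBE844EEB40B28624.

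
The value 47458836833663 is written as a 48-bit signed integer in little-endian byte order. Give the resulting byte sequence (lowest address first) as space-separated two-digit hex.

7F 65 1C DF 29 2B

47458836833663 in hexadecimal, padded to 48 bits, is 0x2B29DF1C657F.
Split into bytes (most-significant first): 2B 29 DF 1C 65 7F.
Little-endian stores the least-significant byte at the lowest address.
So at ascending addresses the bytes are 7F 65 1C DF 29 2B.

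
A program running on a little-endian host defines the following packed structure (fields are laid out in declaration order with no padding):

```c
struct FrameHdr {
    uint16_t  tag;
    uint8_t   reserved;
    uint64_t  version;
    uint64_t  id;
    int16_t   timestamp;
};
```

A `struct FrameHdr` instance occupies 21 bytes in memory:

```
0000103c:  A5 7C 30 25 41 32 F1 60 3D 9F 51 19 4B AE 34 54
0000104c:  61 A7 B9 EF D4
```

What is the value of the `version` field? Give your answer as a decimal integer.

5881487124941914405

`version` follows `tag` (2 B), `reserved` (1 B), so it starts at offset 2 + 1 = 3 and occupies 8 bytes.
Bytes at offsets 3..10: 25 41 32 F1 60 3D 9F 51.
Little-endian stores the least-significant byte at the lowest address.
Reassemble most-significant byte first: 51 9F 3D 60 F1 32 41 25 → 0x519F3D60F1324125.
0x519F3D60F1324125 = 5881487124941914405.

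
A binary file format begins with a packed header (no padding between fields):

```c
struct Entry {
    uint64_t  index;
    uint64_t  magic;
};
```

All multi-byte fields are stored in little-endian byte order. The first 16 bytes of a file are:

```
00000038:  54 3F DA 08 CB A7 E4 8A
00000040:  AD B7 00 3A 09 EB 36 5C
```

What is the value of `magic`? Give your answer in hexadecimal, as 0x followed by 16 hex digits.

`magic` follows `index` (8 bytes), so it starts at byte offset 8 and occupies 8 bytes.
Bytes at offsets 8..15: AD B7 00 3A 09 EB 36 5C.
Little-endian: lowest address holds the least-significant byte.
Reassemble most-significant byte first: 5C 36 EB 09 3A 00 B7 AD → 0x5C36EB093A00B7AD.

0x5C36EB093A00B7AD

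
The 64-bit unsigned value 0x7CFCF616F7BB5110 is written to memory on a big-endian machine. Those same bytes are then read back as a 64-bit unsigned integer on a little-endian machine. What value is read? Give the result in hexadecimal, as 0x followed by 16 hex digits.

0x1051BBF716F6FC7C

Stored big-endian, the bytes at ascending addresses are 7C FC F6 16 F7 BB 51 10.
Read back as little-endian, the first byte is least significant, giving 0x1051BBF716F6FC7C.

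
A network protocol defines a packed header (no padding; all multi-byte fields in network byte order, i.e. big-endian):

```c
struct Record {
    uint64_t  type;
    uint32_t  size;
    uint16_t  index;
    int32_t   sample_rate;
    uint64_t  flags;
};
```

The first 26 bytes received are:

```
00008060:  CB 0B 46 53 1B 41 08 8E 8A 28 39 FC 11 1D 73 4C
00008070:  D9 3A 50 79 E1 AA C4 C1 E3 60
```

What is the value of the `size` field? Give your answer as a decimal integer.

2317892092

`size` follows `type` (8 bytes), so it starts at byte offset 8 and occupies 4 bytes.
Bytes at offsets 8..11: 8A 28 39 FC.
In big-endian order the high byte comes first in memory.
The bytes are already most-significant first: 0x8A2839FC.
0x8A2839FC = 2317892092.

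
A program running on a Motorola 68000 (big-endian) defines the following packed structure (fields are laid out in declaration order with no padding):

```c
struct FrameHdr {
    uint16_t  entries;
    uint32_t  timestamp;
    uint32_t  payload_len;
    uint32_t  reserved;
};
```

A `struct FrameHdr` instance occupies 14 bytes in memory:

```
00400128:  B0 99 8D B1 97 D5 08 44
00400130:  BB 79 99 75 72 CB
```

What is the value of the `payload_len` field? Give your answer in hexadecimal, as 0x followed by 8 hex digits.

0x0844BB79

`payload_len` follows `entries` (2 B), `timestamp` (4 B), so it starts at offset 2 + 4 = 6 and occupies 4 bytes.
Bytes at offsets 6..9: 08 44 BB 79.
Big-endian: lowest address holds the most-significant byte.
The bytes are already most-significant first: 0x0844BB79.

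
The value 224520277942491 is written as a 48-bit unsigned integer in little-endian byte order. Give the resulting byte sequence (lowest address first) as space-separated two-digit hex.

224520277942491 in hexadecimal, padded to 48 bits, is 0xCC33336960DB.
Split into bytes (most-significant first): CC 33 33 69 60 DB.
In little-endian order the low byte comes first in memory.
So at ascending addresses the bytes are DB 60 69 33 33 CC.

DB 60 69 33 33 CC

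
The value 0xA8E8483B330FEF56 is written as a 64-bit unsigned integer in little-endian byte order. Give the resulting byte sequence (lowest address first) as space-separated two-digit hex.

56 EF 0F 33 3B 48 E8 A8

Split into bytes (most-significant first): A8 E8 48 3B 33 0F EF 56.
Little-endian stores the least-significant byte at the lowest address.
So at ascending addresses the bytes are 56 EF 0F 33 3B 48 E8 A8.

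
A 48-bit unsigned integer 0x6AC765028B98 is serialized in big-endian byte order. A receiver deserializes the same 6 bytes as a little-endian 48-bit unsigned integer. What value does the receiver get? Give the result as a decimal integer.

167722808100714

Stored big-endian, the bytes at ascending addresses are 6A C7 65 02 8B 98.
Read back as little-endian, the first byte is least significant, giving 0x988B0265C76A.
0x988B0265C76A = 167722808100714.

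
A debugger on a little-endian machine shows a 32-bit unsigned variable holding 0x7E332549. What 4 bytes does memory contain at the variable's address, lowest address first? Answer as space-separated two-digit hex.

49 25 33 7E

Split into bytes (most-significant first): 7E 33 25 49.
Little-endian: lowest address holds the least-significant byte.
So at ascending addresses the bytes are 49 25 33 7E.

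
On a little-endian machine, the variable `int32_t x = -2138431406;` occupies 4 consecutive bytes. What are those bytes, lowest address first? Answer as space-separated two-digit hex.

Two's complement of -2138431406 in 32 bits: 2138431406 = 0x7F75DFAE; invert → 0x808A2051; add 1 → 0x808A2052.
Split into bytes (most-significant first): 80 8A 20 52.
Little-endian stores the least-significant byte at the lowest address.
So at ascending addresses the bytes are 52 20 8A 80.

52 20 8A 80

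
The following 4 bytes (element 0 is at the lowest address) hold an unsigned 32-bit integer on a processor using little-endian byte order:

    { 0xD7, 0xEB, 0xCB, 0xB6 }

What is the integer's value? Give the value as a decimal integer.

Little-endian stores the least-significant byte at the lowest address.
Reassemble most-significant byte first: B6 CB EB D7 → 0xB6CBEBD7.
0xB6CBEBD7 = 3066817495.

3066817495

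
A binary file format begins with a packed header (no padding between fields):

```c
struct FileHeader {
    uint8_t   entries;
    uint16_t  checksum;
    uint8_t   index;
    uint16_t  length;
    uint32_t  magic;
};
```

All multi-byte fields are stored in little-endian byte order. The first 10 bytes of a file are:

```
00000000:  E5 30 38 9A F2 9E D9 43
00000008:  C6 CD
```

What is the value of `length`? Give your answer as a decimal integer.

40690

`length` follows `entries` (1 B), `checksum` (2 B), `index` (1 B), so it starts at offset 1 + 2 + 1 = 4 and occupies 2 bytes.
Bytes at offsets 4..5: F2 9E.
Little-endian stores the least-significant byte at the lowest address.
Reassemble most-significant byte first: 9E F2 → 0x9EF2.
0x9EF2 = 40690.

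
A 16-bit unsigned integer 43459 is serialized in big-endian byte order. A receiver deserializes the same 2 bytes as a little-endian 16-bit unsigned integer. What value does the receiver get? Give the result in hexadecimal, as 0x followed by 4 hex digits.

43459 in 16-bit hexadecimal is 0xA9C3.
Stored big-endian, the bytes at ascending addresses are A9 C3.
Read back as little-endian, the first byte is least significant, giving 0xC3A9.

0xC3A9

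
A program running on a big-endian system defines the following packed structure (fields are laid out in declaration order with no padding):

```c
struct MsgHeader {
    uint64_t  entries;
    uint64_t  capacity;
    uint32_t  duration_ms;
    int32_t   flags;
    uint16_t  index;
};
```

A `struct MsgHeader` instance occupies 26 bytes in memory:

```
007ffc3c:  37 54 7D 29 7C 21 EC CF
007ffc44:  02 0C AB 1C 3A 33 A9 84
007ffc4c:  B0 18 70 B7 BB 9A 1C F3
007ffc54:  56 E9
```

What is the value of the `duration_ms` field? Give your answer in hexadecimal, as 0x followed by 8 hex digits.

`duration_ms` follows `entries` (8 B), `capacity` (8 B), so it starts at offset 8 + 8 = 16 and occupies 4 bytes.
Bytes at offsets 16..19: B0 18 70 B7.
Big-endian: lowest address holds the most-significant byte.
The bytes are already most-significant first: 0xB01870B7.

0xB01870B7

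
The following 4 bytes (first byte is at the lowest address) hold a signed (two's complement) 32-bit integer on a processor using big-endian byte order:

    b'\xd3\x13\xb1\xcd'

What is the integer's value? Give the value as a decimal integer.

-753684019

Big-endian: lowest address holds the most-significant byte.
The bytes are already most-significant first: 0xD313B1CD.
Top bit is set, so as a signed 32-bit value this is 0xD313B1CD − 2^32 = -753684019.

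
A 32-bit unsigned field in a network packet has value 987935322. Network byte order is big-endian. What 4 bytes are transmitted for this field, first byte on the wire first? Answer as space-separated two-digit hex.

987935322 in hexadecimal, padded to 32 bits, is 0x3AE2B25A.
Split into bytes (most-significant first): 3A E2 B2 5A.
In big-endian order the high byte comes first in memory.
So the memory order matches the most-significant-first order: 3A E2 B2 5A.

3A E2 B2 5A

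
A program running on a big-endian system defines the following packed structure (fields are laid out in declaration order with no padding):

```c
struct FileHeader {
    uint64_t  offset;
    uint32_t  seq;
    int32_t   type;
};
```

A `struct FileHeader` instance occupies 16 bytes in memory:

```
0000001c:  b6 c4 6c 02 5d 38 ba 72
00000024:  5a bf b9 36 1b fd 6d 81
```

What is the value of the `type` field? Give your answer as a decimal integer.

469593473

`type` follows `offset` (8 B), `seq` (4 B), so it starts at offset 8 + 4 = 12 and occupies 4 bytes.
Bytes at offsets 12..15: 1B FD 6D 81.
Big-endian: lowest address holds the most-significant byte.
The bytes are already most-significant first: 0x1BFD6D81.
0x1BFD6D81 = 469593473.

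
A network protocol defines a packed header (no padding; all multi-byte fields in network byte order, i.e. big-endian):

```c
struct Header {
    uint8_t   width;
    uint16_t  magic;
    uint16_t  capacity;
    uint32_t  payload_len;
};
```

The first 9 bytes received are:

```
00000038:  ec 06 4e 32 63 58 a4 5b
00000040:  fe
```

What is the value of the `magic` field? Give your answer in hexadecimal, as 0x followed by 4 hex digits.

0x064E

`magic` follows `width` (1 byte), so it starts at byte offset 1 and occupies 2 bytes.
Bytes at offsets 1..2: 06 4E.
Big-endian: lowest address holds the most-significant byte.
The bytes are already most-significant first: 0x064E.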